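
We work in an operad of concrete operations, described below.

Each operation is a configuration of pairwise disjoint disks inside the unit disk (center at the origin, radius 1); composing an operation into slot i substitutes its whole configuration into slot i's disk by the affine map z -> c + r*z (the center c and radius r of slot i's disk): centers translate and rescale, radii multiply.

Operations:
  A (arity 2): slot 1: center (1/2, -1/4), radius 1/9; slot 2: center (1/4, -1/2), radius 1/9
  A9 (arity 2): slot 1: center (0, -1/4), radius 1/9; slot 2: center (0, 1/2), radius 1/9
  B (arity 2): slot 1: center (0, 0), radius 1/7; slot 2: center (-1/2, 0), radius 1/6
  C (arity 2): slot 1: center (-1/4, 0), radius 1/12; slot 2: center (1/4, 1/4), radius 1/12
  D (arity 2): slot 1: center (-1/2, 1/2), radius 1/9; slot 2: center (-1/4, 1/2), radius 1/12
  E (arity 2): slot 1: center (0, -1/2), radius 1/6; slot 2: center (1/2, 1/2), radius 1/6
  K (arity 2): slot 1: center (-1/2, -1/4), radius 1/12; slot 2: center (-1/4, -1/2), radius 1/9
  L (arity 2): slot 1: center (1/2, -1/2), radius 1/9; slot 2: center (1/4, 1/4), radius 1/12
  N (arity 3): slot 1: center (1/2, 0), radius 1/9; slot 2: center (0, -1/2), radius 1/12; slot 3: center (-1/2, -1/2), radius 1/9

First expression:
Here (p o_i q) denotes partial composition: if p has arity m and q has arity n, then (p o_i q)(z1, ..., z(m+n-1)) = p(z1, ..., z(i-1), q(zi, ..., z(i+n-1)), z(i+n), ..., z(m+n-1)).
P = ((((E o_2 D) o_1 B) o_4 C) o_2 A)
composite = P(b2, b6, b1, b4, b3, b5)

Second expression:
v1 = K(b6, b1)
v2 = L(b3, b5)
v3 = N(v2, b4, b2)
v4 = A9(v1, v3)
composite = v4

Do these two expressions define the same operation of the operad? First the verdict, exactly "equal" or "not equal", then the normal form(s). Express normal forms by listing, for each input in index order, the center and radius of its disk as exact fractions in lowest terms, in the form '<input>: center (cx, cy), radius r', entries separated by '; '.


not equal: they reduce to b1: center (-11/144, -37/72), radius 1/324; b2: center (0, -1/2), radius 1/42; b3: center (131/288, 7/12), radius 1/864; b4: center (5/12, 7/12), radius 1/54; b5: center (133/288, 169/288), radius 1/864; b6: center (-5/72, -73/144), radius 1/324 and b1: center (-1/36, -11/36), radius 1/81; b2: center (-1/18, 4/9), radius 1/81; b3: center (5/81, 40/81), radius 1/729; b4: center (0, 4/9), radius 1/108; b5: center (19/324, 163/324), radius 1/972; b6: center (-1/18, -5/18), radius 1/108


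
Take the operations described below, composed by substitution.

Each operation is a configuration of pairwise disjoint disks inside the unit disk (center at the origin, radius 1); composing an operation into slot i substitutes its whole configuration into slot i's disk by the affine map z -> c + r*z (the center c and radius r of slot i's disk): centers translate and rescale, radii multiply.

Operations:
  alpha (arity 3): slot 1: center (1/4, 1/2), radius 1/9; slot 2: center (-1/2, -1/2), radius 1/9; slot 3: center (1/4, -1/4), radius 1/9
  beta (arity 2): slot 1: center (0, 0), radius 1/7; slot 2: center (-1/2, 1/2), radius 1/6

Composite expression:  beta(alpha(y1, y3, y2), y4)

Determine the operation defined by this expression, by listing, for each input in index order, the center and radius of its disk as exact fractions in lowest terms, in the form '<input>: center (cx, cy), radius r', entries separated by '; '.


y1: center (1/28, 1/14), radius 1/63; y2: center (1/28, -1/28), radius 1/63; y3: center (-1/14, -1/14), radius 1/63; y4: center (-1/2, 1/2), radius 1/6

Only the slot chain above each y matters under beta; compose those maps.
y1: after 2 affine steps, its disk has center (1/28, 1/14), radius 1/63
y3: after 2 affine steps, its disk has center (-1/14, -1/14), radius 1/63
y2: after 2 affine steps, its disk has center (1/28, -1/28), radius 1/63
y4: after 1 affine step, its disk has center (-1/2, 1/2), radius 1/6


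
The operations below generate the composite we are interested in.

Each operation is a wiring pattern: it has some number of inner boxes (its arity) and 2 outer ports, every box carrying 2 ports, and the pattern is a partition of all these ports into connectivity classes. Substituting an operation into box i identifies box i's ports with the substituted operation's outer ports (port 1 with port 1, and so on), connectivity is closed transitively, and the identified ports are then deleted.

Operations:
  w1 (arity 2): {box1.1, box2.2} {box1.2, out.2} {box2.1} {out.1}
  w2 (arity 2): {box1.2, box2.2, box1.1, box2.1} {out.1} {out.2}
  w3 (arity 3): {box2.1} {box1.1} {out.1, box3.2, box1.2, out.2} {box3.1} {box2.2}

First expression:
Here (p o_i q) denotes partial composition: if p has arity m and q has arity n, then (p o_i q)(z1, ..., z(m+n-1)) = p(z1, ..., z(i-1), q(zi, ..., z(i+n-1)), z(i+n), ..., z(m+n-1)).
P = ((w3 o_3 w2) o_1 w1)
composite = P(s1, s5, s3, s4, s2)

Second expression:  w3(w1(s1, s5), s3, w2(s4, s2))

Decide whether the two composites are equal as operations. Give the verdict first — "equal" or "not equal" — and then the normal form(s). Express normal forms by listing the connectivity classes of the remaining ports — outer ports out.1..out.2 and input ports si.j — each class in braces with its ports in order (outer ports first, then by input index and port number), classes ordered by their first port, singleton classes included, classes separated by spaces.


equal: each reduces to {out.1, out.2, s1.2} {s1.1, s5.2} {s2.1, s2.2, s4.1, s4.2} {s3.1} {s3.2} {s5.1}

In normal form, the first expression is {out.1, out.2, s1.2} {s1.1, s5.2} {s2.1, s2.2, s4.1, s4.2} {s3.1} {s3.2} {s5.1}
In normal form, the second expression is {out.1, out.2, s1.2} {s1.1, s5.2} {s2.1, s2.2, s4.1, s4.2} {s3.1} {s3.2} {s5.1}
One common form — equal.


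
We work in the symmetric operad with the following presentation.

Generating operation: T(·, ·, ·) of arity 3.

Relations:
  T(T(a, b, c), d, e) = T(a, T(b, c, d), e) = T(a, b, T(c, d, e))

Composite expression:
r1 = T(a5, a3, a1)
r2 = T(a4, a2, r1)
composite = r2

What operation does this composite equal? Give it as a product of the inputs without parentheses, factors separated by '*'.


a4 * a2 * a5 * a3 * a1

Associativity of T dissolves the nesting; only the a-input order survives.
T(a5, a3, a1) unparenthesizes to a5 * a3 * a1
T(a4, a2, T(a5, a3, a1)) unparenthesizes to a4 * a2 * a5 * a3 * a1


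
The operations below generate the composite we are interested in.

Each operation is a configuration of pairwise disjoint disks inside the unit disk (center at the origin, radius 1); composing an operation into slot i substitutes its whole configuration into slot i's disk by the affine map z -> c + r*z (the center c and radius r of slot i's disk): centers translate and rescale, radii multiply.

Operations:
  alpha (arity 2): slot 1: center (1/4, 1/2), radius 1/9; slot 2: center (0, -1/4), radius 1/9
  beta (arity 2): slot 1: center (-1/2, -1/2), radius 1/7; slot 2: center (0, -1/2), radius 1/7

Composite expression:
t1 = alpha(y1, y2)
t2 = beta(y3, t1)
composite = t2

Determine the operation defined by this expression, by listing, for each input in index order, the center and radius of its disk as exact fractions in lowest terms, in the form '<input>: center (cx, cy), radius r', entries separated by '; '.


y1: center (1/28, -3/7), radius 1/63; y2: center (0, -15/28), radius 1/63; y3: center (-1/2, -1/2), radius 1/7

Each y-disk chains the slot maps above it in beta; radii multiply.
input y3: applying the 1 nested substitution gives center (-1/2, -1/2), radius 1/7
input y1: applying the 2 nested substitutions gives center (1/28, -3/7), radius 1/63
input y2: applying the 2 nested substitutions gives center (0, -15/28), radius 1/63


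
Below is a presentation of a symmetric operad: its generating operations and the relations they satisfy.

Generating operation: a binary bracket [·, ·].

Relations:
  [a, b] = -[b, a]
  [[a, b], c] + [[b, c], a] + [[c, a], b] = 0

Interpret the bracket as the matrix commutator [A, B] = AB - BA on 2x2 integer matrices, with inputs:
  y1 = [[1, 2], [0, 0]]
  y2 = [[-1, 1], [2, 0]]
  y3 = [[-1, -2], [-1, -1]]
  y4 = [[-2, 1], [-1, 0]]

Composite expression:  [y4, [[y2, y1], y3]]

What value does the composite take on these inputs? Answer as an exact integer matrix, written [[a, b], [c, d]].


[[8, -46], [-30, -8]]


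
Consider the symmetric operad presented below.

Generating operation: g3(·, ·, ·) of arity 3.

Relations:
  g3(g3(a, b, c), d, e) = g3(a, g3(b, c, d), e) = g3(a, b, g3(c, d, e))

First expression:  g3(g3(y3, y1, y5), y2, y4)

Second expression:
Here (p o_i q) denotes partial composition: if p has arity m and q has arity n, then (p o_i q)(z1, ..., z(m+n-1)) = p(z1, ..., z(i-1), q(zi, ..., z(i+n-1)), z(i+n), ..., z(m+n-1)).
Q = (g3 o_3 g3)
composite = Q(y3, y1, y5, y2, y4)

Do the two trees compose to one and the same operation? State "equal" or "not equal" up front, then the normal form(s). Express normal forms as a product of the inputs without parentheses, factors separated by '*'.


equal; the common form is y3 * y1 * y5 * y2 * y4

The first expression reduces to y3 * y1 * y5 * y2 * y4
The second expression reduces to y3 * y1 * y5 * y2 * y4
The forms coincide; equal.


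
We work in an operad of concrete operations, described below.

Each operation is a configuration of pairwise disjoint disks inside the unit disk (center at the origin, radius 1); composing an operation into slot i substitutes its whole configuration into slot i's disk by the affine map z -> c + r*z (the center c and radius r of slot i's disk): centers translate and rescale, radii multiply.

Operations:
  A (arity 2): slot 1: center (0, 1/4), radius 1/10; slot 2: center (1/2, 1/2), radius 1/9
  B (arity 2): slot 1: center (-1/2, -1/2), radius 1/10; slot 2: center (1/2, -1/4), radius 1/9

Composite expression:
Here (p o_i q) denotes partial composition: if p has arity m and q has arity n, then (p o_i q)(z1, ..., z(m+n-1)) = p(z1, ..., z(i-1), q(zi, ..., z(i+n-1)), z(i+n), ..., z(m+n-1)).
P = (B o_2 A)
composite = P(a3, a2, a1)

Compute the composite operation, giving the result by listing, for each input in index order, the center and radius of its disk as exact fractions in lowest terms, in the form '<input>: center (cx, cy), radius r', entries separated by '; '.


Follow each a-input down from B: c' goes to c + r*c', radius to r*r'.
a3: after 1 affine step, its disk has center (-1/2, -1/2), radius 1/10
a2: after 2 affine steps, its disk has center (1/2, -2/9), radius 1/90
a1: after 2 affine steps, its disk has center (5/9, -7/36), radius 1/81

a1: center (5/9, -7/36), radius 1/81; a2: center (1/2, -2/9), radius 1/90; a3: center (-1/2, -1/2), radius 1/10


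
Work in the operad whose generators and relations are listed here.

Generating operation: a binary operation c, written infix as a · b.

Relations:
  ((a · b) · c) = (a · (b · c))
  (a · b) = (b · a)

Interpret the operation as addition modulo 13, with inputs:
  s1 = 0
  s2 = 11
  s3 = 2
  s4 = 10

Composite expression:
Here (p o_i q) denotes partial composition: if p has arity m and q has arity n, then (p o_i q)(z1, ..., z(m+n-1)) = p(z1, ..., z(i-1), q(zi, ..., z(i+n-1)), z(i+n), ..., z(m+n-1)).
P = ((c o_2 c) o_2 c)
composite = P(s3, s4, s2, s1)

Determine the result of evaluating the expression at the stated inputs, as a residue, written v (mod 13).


(s4 · s2) = 8
((s4 · s2) · s1) = 8
(s3 · ((s4 · s2) · s1)) = 10

10 (mod 13)


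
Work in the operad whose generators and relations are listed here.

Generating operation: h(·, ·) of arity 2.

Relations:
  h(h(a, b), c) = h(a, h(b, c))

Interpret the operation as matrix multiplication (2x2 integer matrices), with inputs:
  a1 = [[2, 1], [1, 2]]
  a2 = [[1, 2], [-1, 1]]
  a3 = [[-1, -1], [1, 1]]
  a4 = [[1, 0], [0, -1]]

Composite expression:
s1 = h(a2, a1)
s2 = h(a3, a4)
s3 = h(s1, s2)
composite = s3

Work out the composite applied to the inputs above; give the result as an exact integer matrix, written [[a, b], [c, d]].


[[1, -1], [2, -2]]

h(a2, a1) = [[4, 5], [-1, 1]]
h(a3, a4) = [[-1, 1], [1, -1]]
h(h(a2, a1), h(a3, a4)) = [[1, -1], [2, -2]]


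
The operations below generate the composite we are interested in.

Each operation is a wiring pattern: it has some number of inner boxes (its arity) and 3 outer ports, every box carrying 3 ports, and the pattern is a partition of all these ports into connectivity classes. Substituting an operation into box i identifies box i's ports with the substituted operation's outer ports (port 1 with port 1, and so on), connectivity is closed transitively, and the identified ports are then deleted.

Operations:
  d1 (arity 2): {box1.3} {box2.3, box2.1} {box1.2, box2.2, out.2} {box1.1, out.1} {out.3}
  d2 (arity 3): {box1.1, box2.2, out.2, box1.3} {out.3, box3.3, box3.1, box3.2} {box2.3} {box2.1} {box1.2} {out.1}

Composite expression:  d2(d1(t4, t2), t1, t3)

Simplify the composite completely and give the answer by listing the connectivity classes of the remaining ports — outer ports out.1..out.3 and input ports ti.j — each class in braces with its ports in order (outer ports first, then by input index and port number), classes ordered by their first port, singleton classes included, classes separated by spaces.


{out.1} {out.2, t1.2, t4.1} {out.3, t3.1, t3.2, t3.3} {t1.1} {t1.3} {t2.1, t2.3} {t2.2, t4.2} {t4.3}


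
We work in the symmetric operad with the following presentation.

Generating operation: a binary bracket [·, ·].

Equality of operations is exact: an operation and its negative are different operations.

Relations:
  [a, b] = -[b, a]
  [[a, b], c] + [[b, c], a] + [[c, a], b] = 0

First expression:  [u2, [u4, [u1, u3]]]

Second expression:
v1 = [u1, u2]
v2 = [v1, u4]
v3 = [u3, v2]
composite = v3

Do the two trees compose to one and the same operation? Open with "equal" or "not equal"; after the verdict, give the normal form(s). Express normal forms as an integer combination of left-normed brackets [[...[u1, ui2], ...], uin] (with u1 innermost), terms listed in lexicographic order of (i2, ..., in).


not equal: they reduce to [[[u1, u3], u4], u2] and -[[[u1, u2], u4], u3]


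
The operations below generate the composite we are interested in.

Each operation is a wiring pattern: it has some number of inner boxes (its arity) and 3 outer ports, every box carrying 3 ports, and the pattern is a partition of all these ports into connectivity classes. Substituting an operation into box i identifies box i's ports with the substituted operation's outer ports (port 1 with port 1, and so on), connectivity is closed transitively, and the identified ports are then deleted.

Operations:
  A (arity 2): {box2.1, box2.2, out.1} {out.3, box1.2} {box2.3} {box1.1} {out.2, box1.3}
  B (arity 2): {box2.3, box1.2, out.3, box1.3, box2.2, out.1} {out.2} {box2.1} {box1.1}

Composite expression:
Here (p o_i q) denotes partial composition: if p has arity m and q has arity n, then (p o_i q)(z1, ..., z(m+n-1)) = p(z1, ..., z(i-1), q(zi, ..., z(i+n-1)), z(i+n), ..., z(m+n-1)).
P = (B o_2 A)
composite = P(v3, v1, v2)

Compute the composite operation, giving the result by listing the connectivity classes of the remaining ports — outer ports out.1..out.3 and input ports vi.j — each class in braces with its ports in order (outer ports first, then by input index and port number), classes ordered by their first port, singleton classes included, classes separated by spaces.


{out.1, out.3, v1.2, v1.3, v3.2, v3.3} {out.2} {v1.1} {v2.1, v2.2} {v2.3} {v3.1}


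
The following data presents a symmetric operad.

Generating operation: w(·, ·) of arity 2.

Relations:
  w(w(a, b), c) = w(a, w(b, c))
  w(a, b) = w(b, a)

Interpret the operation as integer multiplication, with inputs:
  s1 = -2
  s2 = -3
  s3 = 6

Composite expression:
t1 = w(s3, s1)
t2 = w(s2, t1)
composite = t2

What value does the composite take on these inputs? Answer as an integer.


36


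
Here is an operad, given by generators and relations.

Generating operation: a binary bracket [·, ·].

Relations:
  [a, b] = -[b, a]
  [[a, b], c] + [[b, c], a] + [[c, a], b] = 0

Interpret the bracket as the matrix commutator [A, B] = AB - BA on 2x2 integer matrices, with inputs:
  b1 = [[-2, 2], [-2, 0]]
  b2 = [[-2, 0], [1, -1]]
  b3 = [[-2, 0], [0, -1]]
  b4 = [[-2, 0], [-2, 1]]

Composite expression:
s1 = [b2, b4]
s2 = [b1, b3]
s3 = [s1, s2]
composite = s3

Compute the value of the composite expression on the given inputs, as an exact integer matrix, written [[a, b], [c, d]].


[[10, 0], [0, -10]]


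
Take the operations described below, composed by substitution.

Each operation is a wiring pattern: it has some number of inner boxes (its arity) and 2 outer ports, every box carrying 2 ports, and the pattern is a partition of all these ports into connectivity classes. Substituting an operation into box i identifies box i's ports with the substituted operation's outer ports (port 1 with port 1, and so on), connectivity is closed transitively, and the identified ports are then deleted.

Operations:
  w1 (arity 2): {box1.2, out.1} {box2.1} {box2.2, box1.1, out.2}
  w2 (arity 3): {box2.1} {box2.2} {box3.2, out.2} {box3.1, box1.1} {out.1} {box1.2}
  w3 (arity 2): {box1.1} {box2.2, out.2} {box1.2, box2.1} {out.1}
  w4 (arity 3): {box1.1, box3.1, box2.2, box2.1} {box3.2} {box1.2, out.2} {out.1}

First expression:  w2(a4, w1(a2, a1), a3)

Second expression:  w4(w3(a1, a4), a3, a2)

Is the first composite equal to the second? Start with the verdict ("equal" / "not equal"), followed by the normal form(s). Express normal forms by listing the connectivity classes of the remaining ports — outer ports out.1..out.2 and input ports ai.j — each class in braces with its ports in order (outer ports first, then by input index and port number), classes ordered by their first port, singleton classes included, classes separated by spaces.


not equal: they reduce to {out.1} {out.2, a3.2} {a1.1} {a1.2, a2.1} {a2.2} {a3.1, a4.1} {a4.2} and {out.1} {out.2, a4.2} {a1.1} {a1.2, a4.1} {a2.1, a3.1, a3.2} {a2.2}

The first composite normalizes to {out.1} {out.2, a3.2} {a1.1} {a1.2, a2.1} {a2.2} {a3.1, a4.1} {a4.2}
The second composite normalizes to {out.1} {out.2, a4.2} {a1.1} {a1.2, a4.1} {a2.1, a3.1, a3.2} {a2.2}
The forms do not match — not equal.


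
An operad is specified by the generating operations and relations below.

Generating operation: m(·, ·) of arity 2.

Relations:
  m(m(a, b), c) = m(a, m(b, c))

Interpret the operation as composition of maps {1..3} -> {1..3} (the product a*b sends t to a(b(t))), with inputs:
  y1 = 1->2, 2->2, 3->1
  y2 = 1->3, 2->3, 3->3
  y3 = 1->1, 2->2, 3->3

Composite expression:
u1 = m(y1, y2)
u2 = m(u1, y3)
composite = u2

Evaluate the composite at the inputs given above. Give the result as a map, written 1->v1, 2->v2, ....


1->1, 2->1, 3->1

m(y1, y2) = 1->1, 2->1, 3->1
m(m(y1, y2), y3) = 1->1, 2->1, 3->1


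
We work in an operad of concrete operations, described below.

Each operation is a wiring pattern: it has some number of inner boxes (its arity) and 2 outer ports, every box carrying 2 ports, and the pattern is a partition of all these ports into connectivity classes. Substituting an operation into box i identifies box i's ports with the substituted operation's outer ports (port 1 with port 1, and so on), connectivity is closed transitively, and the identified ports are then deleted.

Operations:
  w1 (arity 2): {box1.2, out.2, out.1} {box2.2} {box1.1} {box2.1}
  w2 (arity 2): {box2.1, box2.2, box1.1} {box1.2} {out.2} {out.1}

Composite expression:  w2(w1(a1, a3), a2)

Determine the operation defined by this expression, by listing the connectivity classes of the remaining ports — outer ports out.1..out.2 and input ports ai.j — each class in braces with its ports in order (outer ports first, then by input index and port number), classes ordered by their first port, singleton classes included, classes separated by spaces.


{out.1} {out.2} {a1.1} {a1.2, a2.1, a2.2} {a3.1} {a3.2}

Two ports join when wires chain via w2-identified ports.
composing w1 on (a1, a3), with out.j its own outer ports: {out.1, out.2, a1.2} {a1.1} {a3.1} {a3.2}
composing w2 on (a1, a3, a2), with out.j its own outer ports: {out.1} {out.2} {a1.1} {a1.2, a2.1, a2.2} {a3.1} {a3.2}


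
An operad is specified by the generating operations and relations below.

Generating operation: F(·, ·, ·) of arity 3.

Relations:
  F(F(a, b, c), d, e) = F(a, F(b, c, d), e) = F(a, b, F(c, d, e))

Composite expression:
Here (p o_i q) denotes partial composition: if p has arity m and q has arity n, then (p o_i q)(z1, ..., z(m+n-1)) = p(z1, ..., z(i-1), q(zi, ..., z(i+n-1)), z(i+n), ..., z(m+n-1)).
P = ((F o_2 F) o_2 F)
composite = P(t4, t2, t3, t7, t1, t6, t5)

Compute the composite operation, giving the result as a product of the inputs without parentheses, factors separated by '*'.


Associativity of F dissolves the nesting; only the t-input order survives.
F(t2, t3, t7) reduces to t2 * t3 * t7
F(F(t2, t3, t7), t1, t6) reduces to t2 * t3 * t7 * t1 * t6
F(t4, F(F(t2, t3, t7), t1, t6), t5) reduces to t4 * t2 * t3 * t7 * t1 * t6 * t5

t4 * t2 * t3 * t7 * t1 * t6 * t5


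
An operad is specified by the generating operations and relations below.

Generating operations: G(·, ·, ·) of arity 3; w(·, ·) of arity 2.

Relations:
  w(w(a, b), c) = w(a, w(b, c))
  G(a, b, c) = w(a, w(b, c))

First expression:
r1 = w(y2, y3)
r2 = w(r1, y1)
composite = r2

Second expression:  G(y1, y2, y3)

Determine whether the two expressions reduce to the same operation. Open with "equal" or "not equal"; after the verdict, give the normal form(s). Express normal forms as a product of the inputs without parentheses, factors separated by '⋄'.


Normal form of the first expression: y2 ⋄ y3 ⋄ y1
Normal form of the second expression: y1 ⋄ y2 ⋄ y3
No match — not equal.

not equal — first y2 ⋄ y3 ⋄ y1, second y1 ⋄ y2 ⋄ y3


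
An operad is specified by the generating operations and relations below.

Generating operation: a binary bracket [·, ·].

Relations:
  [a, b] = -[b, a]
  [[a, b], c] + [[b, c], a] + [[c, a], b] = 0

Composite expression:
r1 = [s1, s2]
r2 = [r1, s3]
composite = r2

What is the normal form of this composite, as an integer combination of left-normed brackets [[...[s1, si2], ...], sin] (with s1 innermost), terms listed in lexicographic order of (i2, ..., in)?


Left-normed coefficients sit on the s1-initial expansion words.
Composite bracket: [[s1, s2], s3]
Full expansion: 4 signed words from ab - ba (2^2 = 4).
Keep just the words that open with s1:
  word s1s2s3 has sign +1, contributing +[[s1, s2], s3]

[[s1, s2], s3]


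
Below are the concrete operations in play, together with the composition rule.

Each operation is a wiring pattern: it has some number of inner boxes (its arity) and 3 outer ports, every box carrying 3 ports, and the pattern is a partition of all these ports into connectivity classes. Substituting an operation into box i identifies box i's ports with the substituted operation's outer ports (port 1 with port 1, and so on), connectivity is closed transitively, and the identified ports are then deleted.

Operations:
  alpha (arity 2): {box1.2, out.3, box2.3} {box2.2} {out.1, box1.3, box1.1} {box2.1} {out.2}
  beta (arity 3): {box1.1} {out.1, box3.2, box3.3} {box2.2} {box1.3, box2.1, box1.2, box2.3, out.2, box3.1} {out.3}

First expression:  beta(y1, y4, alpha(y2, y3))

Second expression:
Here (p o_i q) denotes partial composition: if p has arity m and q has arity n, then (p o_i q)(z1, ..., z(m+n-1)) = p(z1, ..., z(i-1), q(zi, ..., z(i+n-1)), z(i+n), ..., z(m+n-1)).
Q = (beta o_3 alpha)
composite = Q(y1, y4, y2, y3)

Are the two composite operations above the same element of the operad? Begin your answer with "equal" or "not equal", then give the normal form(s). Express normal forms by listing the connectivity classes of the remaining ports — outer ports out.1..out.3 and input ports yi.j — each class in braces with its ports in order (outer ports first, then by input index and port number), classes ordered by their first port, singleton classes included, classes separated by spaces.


equal; the common form is {out.1, y2.2, y3.3} {out.2, y1.2, y1.3, y2.1, y2.3, y4.1, y4.3} {out.3} {y1.1} {y3.1} {y3.2} {y4.2}

The first composite normalizes to {out.1, y2.2, y3.3} {out.2, y1.2, y1.3, y2.1, y2.3, y4.1, y4.3} {out.3} {y1.1} {y3.1} {y3.2} {y4.2}
The second composite normalizes to {out.1, y2.2, y3.3} {out.2, y1.2, y1.3, y2.1, y2.3, y4.1, y4.3} {out.3} {y1.1} {y3.1} {y3.2} {y4.2}
Same normal form: equal.


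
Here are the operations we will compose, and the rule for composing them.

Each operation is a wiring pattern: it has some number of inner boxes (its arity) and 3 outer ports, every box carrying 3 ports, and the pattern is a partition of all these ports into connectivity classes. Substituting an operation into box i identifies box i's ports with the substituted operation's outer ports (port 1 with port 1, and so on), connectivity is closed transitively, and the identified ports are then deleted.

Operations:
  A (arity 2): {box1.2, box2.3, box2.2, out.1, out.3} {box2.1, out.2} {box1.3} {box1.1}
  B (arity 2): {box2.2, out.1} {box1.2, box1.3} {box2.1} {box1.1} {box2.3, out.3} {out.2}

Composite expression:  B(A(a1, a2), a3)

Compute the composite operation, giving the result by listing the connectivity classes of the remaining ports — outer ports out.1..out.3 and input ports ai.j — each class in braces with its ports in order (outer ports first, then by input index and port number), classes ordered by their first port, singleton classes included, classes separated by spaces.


{out.1, a3.2} {out.2} {out.3, a3.3} {a1.1} {a1.2, a2.1, a2.2, a2.3} {a1.3} {a3.1}

Reachability decides: close wires over B-identified ports.
after A, the pattern on (a1, a2) reads {out.1, out.3, a1.2, a2.2, a2.3} {out.2, a2.1} {a1.1} {a1.3} (out.j = its outer ports)
after B, the pattern on (a1, a2, a3) reads {out.1, a3.2} {out.2} {out.3, a3.3} {a1.1} {a1.2, a2.1, a2.2, a2.3} {a1.3} {a3.1} (out.j = its outer ports)


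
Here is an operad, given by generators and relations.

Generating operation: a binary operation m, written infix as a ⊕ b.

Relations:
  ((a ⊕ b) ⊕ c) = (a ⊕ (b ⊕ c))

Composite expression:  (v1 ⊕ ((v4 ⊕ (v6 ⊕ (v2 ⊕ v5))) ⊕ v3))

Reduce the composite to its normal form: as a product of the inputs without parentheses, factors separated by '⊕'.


v1 ⊕ v4 ⊕ v6 ⊕ v2 ⊕ v5 ⊕ v3

Key point: m is associative — brackets drop, the v-order remains.
(v2 ⊕ v5) reduces to v2 ⊕ v5
(v6 ⊕ (v2 ⊕ v5)) reduces to v6 ⊕ v2 ⊕ v5
(v4 ⊕ (v6 ⊕ (v2 ⊕ v5))) reduces to v4 ⊕ v6 ⊕ v2 ⊕ v5
((v4 ⊕ (v6 ⊕ (v2 ⊕ v5))) ⊕ v3) reduces to v4 ⊕ v6 ⊕ v2 ⊕ v5 ⊕ v3
(v1 ⊕ ((v4 ⊕ (v6 ⊕ (v2 ⊕ v5))) ⊕ v3)) reduces to v1 ⊕ v4 ⊕ v6 ⊕ v2 ⊕ v5 ⊕ v3


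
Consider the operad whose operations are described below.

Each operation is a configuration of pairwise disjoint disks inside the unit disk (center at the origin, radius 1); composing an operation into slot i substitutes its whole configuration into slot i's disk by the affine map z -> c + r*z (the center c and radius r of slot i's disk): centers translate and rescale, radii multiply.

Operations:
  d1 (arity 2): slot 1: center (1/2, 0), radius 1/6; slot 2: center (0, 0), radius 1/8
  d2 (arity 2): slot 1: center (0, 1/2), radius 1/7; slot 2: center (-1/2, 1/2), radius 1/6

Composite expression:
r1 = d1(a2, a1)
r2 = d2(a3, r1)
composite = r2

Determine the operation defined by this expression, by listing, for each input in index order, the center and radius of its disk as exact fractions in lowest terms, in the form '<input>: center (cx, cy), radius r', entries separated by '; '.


a1: center (-1/2, 1/2), radius 1/48; a2: center (-5/12, 1/2), radius 1/36; a3: center (0, 1/2), radius 1/7


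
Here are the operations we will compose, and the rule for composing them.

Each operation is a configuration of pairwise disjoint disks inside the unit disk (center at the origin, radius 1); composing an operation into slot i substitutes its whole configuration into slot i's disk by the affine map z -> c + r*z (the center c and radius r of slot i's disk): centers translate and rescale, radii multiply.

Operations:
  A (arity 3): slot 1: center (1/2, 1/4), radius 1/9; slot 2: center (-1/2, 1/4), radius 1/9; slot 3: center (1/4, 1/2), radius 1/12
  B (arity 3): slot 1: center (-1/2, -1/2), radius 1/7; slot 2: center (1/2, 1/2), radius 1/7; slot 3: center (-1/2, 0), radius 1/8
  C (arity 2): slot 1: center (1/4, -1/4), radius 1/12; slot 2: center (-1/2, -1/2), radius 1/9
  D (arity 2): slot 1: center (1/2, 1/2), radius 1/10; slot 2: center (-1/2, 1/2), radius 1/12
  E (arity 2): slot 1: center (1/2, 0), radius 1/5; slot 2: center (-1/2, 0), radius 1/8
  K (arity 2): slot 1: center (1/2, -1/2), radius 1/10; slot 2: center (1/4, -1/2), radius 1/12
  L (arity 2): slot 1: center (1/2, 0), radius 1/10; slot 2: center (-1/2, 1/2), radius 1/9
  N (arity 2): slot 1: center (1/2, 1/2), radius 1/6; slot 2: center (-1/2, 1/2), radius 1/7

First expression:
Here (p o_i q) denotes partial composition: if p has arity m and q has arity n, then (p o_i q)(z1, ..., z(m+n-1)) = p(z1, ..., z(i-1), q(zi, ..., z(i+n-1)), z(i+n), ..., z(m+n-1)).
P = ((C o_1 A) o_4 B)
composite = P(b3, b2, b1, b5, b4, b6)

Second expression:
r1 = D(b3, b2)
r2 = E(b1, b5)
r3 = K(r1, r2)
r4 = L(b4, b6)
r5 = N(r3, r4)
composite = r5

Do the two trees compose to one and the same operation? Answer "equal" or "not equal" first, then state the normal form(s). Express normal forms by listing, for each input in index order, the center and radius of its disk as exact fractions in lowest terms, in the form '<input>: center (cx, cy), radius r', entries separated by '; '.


not equal; the first gives b1: center (13/48, -5/24), radius 1/144; b2: center (5/24, -11/48), radius 1/108; b3: center (7/24, -11/48), radius 1/108; b4: center (-4/9, -4/9), radius 1/63; b5: center (-5/9, -5/9), radius 1/63; b6: center (-5/9, -1/2), radius 1/72 and the second b1: center (79/144, 5/12), radius 1/360; b2: center (23/40, 17/40), radius 1/720; b3: center (71/120, 17/40), radius 1/600; b4: center (-3/7, 1/2), radius 1/70; b5: center (77/144, 5/12), radius 1/576; b6: center (-4/7, 4/7), radius 1/63

The first expression reduces to b1: center (13/48, -5/24), radius 1/144; b2: center (5/24, -11/48), radius 1/108; b3: center (7/24, -11/48), radius 1/108; b4: center (-4/9, -4/9), radius 1/63; b5: center (-5/9, -5/9), radius 1/63; b6: center (-5/9, -1/2), radius 1/72
The second expression reduces to b1: center (79/144, 5/12), radius 1/360; b2: center (23/40, 17/40), radius 1/720; b3: center (71/120, 17/40), radius 1/600; b4: center (-3/7, 1/2), radius 1/70; b5: center (77/144, 5/12), radius 1/576; b6: center (-4/7, 4/7), radius 1/63
The forms do not match — not equal.


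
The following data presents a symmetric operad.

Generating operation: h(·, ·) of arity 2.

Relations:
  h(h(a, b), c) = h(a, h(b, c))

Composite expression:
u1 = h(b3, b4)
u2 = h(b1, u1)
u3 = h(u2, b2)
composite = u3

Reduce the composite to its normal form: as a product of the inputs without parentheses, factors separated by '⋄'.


Every regrouping of h is equal, so read the b-inputs in written order.
h(b3, b4) linearizes to b3 ⋄ b4
h(b1, h(b3, b4)) linearizes to b1 ⋄ b3 ⋄ b4
h(h(b1, h(b3, b4)), b2) linearizes to b1 ⋄ b3 ⋄ b4 ⋄ b2

b1 ⋄ b3 ⋄ b4 ⋄ b2


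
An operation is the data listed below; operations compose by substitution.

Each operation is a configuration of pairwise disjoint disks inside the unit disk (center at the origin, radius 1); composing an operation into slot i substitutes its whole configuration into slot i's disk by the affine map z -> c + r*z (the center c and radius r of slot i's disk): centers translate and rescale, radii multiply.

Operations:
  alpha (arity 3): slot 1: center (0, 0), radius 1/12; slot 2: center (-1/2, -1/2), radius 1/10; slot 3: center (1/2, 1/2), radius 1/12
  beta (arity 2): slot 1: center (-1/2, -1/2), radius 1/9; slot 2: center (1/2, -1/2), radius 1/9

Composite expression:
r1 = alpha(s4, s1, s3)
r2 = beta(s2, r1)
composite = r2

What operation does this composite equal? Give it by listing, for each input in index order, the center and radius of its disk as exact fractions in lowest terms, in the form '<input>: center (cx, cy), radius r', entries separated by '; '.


s1: center (4/9, -5/9), radius 1/90; s2: center (-1/2, -1/2), radius 1/9; s3: center (5/9, -4/9), radius 1/108; s4: center (1/2, -1/2), radius 1/108

Affine substitution under beta: radii multiply and s-centers shift.
input s2: applying the 1 nested substitution gives center (-1/2, -1/2), radius 1/9
input s4: applying the 2 nested substitutions gives center (1/2, -1/2), radius 1/108
input s1: applying the 2 nested substitutions gives center (4/9, -5/9), radius 1/90
input s3: applying the 2 nested substitutions gives center (5/9, -4/9), radius 1/108


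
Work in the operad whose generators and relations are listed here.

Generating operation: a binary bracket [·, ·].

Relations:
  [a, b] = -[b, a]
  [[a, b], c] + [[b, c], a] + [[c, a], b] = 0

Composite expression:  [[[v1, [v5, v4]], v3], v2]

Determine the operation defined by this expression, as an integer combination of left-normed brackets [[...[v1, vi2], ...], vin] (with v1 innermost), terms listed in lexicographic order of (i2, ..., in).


A multilinear Lie element is pinned by v1-initial words (v1 innermost).
Composite bracket: [[[v1, [v5, v4]], v3], v2]
Each bracket splits as ab - ba, giving 16 signed words (2^4 = 16).
Words beginning with v1 determine it all:
  the word v1v4v5v3v2 carries sign -1 and contributes -[[[[v1, v4], v5], v3], v2]
  the word v1v5v4v3v2 carries sign +1 and contributes +[[[[v1, v5], v4], v3], v2]

-[[[[v1, v4], v5], v3], v2] + [[[[v1, v5], v4], v3], v2]


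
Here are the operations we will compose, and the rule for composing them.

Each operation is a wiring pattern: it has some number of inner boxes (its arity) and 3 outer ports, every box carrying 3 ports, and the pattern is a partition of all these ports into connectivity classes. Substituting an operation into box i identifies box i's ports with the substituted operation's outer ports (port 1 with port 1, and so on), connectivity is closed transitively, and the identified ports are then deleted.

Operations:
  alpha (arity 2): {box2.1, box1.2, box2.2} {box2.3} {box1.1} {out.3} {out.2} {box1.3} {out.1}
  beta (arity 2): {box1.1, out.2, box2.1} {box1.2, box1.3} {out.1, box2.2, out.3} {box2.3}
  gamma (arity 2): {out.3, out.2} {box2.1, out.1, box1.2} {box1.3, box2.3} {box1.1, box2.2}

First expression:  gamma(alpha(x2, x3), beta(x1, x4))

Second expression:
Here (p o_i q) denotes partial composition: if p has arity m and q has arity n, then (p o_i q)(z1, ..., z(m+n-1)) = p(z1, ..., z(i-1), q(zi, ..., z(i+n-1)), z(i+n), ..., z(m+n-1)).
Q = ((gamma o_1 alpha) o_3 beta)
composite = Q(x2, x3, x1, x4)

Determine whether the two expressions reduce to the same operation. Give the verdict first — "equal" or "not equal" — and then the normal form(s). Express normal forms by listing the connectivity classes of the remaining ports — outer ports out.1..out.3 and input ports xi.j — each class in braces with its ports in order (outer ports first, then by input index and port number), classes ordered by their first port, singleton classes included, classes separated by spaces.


Reducing the first expression gives {out.1, x4.2} {out.2, out.3} {x1.1, x4.1} {x1.2, x1.3} {x2.1} {x2.2, x3.1, x3.2} {x2.3} {x3.3} {x4.3}
Reducing the second expression gives {out.1, x4.2} {out.2, out.3} {x1.1, x4.1} {x1.2, x1.3} {x2.1} {x2.2, x3.1, x3.2} {x2.3} {x3.3} {x4.3}
Both agree, so they are equal.

equal — both sides give {out.1, x4.2} {out.2, out.3} {x1.1, x4.1} {x1.2, x1.3} {x2.1} {x2.2, x3.1, x3.2} {x2.3} {x3.3} {x4.3}


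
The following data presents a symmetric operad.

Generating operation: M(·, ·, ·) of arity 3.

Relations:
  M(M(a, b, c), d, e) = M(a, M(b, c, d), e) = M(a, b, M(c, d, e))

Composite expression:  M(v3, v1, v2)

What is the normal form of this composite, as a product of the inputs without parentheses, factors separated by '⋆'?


v3 ⋆ v1 ⋆ v2

Key point: M is associative — brackets drop, the v-order remains.
M(v3, v1, v2) reduces to v3 ⋆ v1 ⋆ v2


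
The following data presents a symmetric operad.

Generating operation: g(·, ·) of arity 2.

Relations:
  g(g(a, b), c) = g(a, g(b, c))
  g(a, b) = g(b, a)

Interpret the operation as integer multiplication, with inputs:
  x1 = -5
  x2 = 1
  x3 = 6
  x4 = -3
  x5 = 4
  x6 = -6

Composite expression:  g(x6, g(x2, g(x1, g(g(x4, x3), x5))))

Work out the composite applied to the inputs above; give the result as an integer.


-2160


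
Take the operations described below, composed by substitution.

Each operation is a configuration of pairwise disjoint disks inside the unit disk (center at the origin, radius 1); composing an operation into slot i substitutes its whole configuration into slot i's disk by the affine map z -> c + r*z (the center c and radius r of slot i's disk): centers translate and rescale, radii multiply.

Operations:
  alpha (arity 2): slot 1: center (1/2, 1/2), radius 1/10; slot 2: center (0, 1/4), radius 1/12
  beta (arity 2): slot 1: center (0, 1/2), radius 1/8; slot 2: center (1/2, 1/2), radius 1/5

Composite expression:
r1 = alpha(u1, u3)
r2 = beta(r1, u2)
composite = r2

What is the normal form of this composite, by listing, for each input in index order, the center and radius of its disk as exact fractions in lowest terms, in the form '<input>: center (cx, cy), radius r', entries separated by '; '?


u1: center (1/16, 9/16), radius 1/80; u2: center (1/2, 1/2), radius 1/5; u3: center (0, 17/32), radius 1/96


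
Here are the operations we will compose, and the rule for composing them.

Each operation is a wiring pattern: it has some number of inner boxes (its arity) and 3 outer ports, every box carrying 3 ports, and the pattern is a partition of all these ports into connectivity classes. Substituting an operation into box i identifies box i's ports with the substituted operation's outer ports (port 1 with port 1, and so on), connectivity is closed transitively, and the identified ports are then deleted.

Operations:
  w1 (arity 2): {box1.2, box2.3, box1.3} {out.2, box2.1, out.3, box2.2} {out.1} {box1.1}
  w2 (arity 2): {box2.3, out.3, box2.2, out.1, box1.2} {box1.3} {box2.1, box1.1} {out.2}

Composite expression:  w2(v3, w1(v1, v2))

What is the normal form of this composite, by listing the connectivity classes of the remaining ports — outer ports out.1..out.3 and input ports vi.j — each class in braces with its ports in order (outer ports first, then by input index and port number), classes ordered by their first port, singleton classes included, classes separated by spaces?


Substituting into w2 glues patterns; closure does the rest.
after w1, the pattern on (v1, v2) reads {out.1} {out.2, out.3, v2.1, v2.2} {v1.1} {v1.2, v1.3, v2.3} (out.j = its outer ports)
after w2, the pattern on (v3, v1, v2) reads {out.1, out.3, v2.1, v2.2, v3.2} {out.2} {v1.1} {v1.2, v1.3, v2.3} {v3.1} {v3.3} (out.j = its outer ports)

{out.1, out.3, v2.1, v2.2, v3.2} {out.2} {v1.1} {v1.2, v1.3, v2.3} {v3.1} {v3.3}


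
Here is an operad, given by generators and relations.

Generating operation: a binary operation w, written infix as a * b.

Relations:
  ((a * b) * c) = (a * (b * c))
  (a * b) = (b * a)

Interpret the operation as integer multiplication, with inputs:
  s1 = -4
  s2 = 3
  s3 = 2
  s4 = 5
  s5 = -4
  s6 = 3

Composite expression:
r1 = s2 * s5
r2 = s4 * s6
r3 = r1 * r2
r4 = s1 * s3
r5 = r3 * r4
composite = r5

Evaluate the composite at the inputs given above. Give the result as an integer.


1440

(s2 * s5) = -12
(s4 * s6) = 15
((s2 * s5) * (s4 * s6)) = -180
(s1 * s3) = -8
(((s2 * s5) * (s4 * s6)) * (s1 * s3)) = 1440


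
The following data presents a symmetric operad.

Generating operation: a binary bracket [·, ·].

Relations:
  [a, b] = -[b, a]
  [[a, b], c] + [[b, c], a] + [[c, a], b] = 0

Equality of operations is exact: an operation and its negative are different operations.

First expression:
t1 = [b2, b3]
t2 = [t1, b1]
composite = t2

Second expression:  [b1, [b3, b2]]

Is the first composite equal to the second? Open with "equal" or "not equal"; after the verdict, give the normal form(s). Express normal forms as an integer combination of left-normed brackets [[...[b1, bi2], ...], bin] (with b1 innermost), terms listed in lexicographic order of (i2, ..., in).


equal; both compose to -[[b1, b2], b3] + [[b1, b3], b2]

The first expression, normalized: -[[b1, b2], b3] + [[b1, b3], b2]
The second expression, normalized: -[[b1, b2], b3] + [[b1, b3], b2]
Identical normal forms: equal.
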